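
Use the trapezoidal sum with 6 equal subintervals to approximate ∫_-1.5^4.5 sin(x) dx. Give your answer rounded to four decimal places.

0.2577

Δx = (4.5 − (-1.5))/6 = 1.
f(-1.5) ≈ -0.9975, f(-0.5) ≈ -0.4794, f(0.5) ≈ 0.4794, f(1.5) ≈ 0.9975, f(2.5) ≈ 0.5985, f(3.5) ≈ -0.3508, f(4.5) ≈ -0.9775.
T_6 = (Δx/2)·[f(x_0) + 2f(x_1) + ... + 2f(x_{5}) + f(x_6)].
Sum ≈ 0.2577.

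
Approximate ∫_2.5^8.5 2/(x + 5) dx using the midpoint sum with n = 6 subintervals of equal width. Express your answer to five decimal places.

1.17455

Δx = (8.5 − 2.5)/6 = 1.
Midpoints: 3, 4, 5, 6, 7, 8.
f(3) = 0.25, f(4) = 2/9, f(5) = 0.2, f(6) = 2/11, f(7) = 1/6, f(8) = 2/13.
Sum = Δx · [f(3) + f(4) + f(5) + ...].
Sum ≈ 1.17455.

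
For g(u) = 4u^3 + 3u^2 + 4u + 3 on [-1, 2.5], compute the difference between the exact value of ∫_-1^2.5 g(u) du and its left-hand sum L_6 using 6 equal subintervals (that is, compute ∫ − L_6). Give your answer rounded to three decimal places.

25.691

Exact integral: ∫_-1^2.5 g(u) du = 75.6875.
L_6 ≈ 49.99653.
Error ≈ 75.6875 − 49.99653 ≈ 25.691.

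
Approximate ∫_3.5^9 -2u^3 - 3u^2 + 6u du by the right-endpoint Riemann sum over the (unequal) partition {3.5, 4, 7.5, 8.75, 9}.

Subinterval widths: 0.5, 3.5, 1.25, 0.25.
Right endpoints: 4, 7.5, 8.75, 9.
f(4) = -152, f(7.5) = -967.5, f(8.75) = -1517.03125, f(9) = -1647.
Sum = Σ Δu_i · f(u_i).
Sum = -5770.2890625.

-5770.2890625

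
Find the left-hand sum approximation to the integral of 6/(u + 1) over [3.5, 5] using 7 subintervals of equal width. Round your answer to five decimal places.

1.76230

Δu = (5 − 3.5)/7 = 3/14.
Left endpoints: 3.5, 26/7, 55/14, 29/7, 61/14, 32/7, 67/14.
f(3.5) = 4/3, f(26/7) = 14/11, f(55/14) = 28/23, f(29/7) = 7/6, f(61/14) = 1.12, f(32/7) = 14/13, f(67/14) = 28/27.
Sum = Δu · [f(3.5) + f(26/7) + f(55/14) + ...].
Sum ≈ 1.76230.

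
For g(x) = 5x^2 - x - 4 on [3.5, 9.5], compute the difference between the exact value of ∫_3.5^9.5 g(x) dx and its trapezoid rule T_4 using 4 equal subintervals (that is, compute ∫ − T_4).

Exact integral: ∫_3.5^9.5 g(x) dx = 1294.5.
T_4 = 1305.75.
Error = 1294.5 − 1305.75 = -11.25.

-11.25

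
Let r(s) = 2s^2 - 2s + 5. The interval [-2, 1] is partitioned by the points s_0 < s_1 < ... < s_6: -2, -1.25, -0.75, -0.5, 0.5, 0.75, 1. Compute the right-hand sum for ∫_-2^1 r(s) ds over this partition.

Subinterval widths: 0.75, 0.5, 0.25, 1, 0.25, 0.25.
Right endpoints: -1.25, -0.75, -0.5, 0.5, 0.75, 1.
r(-1.25) = 10.625, r(-0.75) = 7.625, r(-0.5) = 6.5, r(0.5) = 4.5, r(0.75) = 4.625, r(1) = 5.
Sum = Σ Δs_i · r(s_i).
Sum = 20.3125.

20.3125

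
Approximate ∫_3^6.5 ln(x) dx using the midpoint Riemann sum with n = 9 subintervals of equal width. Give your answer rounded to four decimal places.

Δx = (6.5 − 3)/9 = 7/18.
Midpoints: 115/36, 43/12, 143/36, 157/36, 4.75, 185/36, 199/36, 71/12, 227/36.
f(115/36) ≈ 1.1614, f(43/12) ≈ 1.2763, f(143/36) ≈ 1.3793, f(157/36) ≈ 1.4727, f(4.75) ≈ 1.5581, f(185/36) ≈ 1.6368, f(199/36) ≈ 1.7098, f(71/12) ≈ 1.7778, f(227/36) ≈ 1.8414.
Sum = Δx · [f(115/36) + f(43/12) + f(143/36) + ...].
Sum ≈ 5.3720.

5.3720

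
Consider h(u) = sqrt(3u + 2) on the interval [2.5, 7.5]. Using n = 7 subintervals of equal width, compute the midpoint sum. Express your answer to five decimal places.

Δu = (7.5 − 2.5)/7 = 5/7.
Midpoints: 20/7, 25/7, 30/7, 5, 40/7, 45/7, 50/7.
h(20/7) ≈ 3.25137, h(25/7) ≈ 3.56571, h(30/7) ≈ 3.85450, h(5) ≈ 4.12311, h(40/7) ≈ 4.37526, h(45/7) ≈ 4.61364, h(50/7) ≈ 4.84031.
Sum = Δu · [h(20/7) + h(25/7) + h(30/7) + ...].
Sum ≈ 20.44564.

20.44564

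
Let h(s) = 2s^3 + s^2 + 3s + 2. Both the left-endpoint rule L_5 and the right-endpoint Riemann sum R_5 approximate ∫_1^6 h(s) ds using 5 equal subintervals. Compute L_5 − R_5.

-480

L_5 = 560.
R_5 = 1040.
L_5 − R_5 = -480.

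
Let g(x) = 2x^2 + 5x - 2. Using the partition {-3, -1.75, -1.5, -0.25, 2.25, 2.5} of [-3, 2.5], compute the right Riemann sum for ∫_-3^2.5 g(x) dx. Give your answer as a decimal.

Subinterval widths: 1.25, 0.25, 1.25, 2.5, 0.25.
Right endpoints: -1.75, -1.5, -0.25, 2.25, 2.5.
g(-1.75) = -4.625, g(-1.5) = -5, g(-0.25) = -3.125, g(2.25) = 19.375, g(2.5) = 23.
Sum = Σ Δx_i · g(x_i).
Sum = 43.25.

43.25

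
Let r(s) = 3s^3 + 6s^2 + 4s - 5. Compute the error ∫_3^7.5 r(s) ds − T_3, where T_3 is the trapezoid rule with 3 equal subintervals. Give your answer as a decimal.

Exact integral: ∫_3^7.5 r(s) ds = 3174.046875.
T_3 = 3263.90625.
Error = 3174.046875 − 3263.90625 = -89.859375.

-89.859375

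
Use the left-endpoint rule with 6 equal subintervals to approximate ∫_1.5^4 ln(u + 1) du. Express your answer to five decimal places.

3.10917

Δu = (4 − 1.5)/6 = 5/12.
Left endpoints: 1.5, 23/12, 7/3, 2.75, 19/6, 43/12.
f(1.5) ≈ 0.91629, f(23/12) ≈ 1.07044, f(7/3) ≈ 1.20397, f(2.75) ≈ 1.32176, f(19/6) ≈ 1.42712, f(43/12) ≈ 1.52243.
Sum = Δu · [f(1.5) + f(23/12) + f(7/3) + ...].
Sum ≈ 3.10917.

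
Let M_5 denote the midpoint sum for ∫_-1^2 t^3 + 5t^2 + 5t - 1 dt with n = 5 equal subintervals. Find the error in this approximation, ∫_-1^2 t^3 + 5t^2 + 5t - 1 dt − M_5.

Exact integral: ∫_-1^2 f(t) dt = 23.25.
M_5 = 22.665.
Error = 23.25 − 22.665 = 0.585.

0.585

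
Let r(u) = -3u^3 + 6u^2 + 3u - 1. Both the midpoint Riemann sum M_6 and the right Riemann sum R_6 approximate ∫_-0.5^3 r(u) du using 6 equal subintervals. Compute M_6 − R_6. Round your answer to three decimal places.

M_6 ≈ 3.69293.
R_6 ≈ -3.22960.
M_6 − R_6 ≈ 6.923.

6.923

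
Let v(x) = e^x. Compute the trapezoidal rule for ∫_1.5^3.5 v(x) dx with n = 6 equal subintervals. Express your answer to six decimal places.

28.898401

Δx = (3.5 − 1.5)/6 = 1/3.
v(1.5) ≈ 4.481689, v(11/6) ≈ 6.254701, v(13/6) ≈ 8.729138, v(2.5) ≈ 12.182494, v(17/6) ≈ 17.002040, v(19/6) ≈ 23.728258, v(3.5) ≈ 33.115452.
T_6 = (Δx/2)·[v(x_0) + 2v(x_1) + ... + 2v(x_{5}) + v(x_6)].
Sum ≈ 28.898401.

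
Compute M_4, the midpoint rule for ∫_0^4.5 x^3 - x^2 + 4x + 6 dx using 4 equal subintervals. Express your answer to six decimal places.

136.911621

Δx = (4.5 − 0)/4 = 1.125.
Midpoints: 0.5625, 1.6875, 2.8125, 3.9375.
f(0.5625) = 33225/4096, f(1.6875) = 60243/4096, f(2.8125) = 129381/4096, f(3.9375) = 275631/4096.
Sum = Δx · [f(0.5625) + f(1.6875) + f(2.8125) + f(3.9375)].
Sum ≈ 136.911621.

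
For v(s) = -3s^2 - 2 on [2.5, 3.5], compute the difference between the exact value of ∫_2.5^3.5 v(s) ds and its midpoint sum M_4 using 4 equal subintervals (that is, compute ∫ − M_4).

Exact integral: ∫_2.5^3.5 v(s) ds = -29.25.
M_4 = -29.234375.
Error = -29.25 − (-29.234375) = -0.015625.

-0.015625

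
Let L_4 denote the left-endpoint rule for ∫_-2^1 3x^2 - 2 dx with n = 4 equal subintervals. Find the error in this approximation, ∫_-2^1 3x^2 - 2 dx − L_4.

Exact integral: ∫_-2^1 f(x) dx = 3.
L_4 = 7.21875.
Error = 3 − 7.21875 = -4.21875.

-4.21875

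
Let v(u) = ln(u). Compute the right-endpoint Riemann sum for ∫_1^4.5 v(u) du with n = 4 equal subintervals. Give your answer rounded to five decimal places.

Δu = (4.5 − 1)/4 = 0.875.
Right endpoints: 1.875, 2.75, 3.625, 4.5.
v(1.875) ≈ 0.62861, v(2.75) ≈ 1.01160, v(3.625) ≈ 1.28785, v(4.5) ≈ 1.50408.
Sum = Δu · [v(1.875) + v(2.75) + v(3.625) + v(4.5)].
Sum ≈ 3.87812.

3.87812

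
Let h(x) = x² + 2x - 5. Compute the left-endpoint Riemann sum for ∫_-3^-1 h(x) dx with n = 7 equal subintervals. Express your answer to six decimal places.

-8.734694

Δx = (-1 − (-3))/7 = 2/7.
Left endpoints: -3, -19/7, -17/7, -15/7, -13/7, -11/7, -9/7.
h(-3) = -2, h(-19/7) = -150/49, h(-17/7) = -194/49, h(-15/7) = -230/49, h(-13/7) = -258/49, h(-11/7) = -278/49, h(-9/7) = -290/49.
Sum = Δx · [h(-3) + h(-19/7) + h(-17/7) + ...].
Sum ≈ -8.734694.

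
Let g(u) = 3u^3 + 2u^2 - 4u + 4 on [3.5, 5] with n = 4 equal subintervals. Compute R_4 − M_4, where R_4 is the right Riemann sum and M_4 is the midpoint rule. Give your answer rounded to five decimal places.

R_4 ≈ 442.7197266.
M_4 ≈ 390.7456055.
R_4 − M_4 ≈ 51.97412.

51.97412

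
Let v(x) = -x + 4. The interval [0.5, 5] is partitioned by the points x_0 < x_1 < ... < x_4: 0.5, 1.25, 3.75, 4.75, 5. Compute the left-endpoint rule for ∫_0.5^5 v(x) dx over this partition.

Subinterval widths: 0.75, 2.5, 1, 0.25.
Left endpoints: 0.5, 1.25, 3.75, 4.75.
v(0.5) = 3.5, v(1.25) = 2.75, v(3.75) = 0.25, v(4.75) = -0.75.
Sum = Σ Δx_i · v(x_i).
Sum = 9.5625.

9.5625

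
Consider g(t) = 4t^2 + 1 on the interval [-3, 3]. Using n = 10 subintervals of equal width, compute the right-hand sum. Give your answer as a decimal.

Δt = (3 − (-3))/10 = 0.6.
Right endpoints: -2.4, -1.8, -1.2, -0.6, 0, 0.6, 1.2, 1.8, 2.4, 3.
g(-2.4) = 24.04, g(-1.8) = 13.96, g(-1.2) = 6.76, g(-0.6) = 2.44, g(0) = 1, g(0.6) = 2.44, g(1.2) = 6.76, g(1.8) = 13.96, g(2.4) = 24.04, g(3) = 37.
Sum = Δt · [g(-2.4) + g(-1.8) + g(-1.2) + ...].
Sum = 79.44.

79.44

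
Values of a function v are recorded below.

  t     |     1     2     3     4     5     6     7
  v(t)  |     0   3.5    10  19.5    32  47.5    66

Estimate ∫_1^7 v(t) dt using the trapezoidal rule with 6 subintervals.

145.5

Δt = 1.
T_6 = (1/2)·[0 + 2·3.5 + 2·10 + 2·19.5 + 2·32 + 2·47.5 + 66] = 145.5.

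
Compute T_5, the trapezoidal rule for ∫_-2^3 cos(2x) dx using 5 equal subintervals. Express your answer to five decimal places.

Δx = (3 − (-2))/5 = 1.
f(-2) ≈ -0.65364, f(-1) ≈ -0.41615, f(0) ≈ 1.00000, f(1) ≈ -0.41615, f(2) ≈ -0.65364, f(3) ≈ 0.96017.
T_5 = (Δx/2)·[f(x_0) + 2f(x_1) + ... + 2f(x_{4}) + f(x_5)].
Sum ≈ -0.33267.

-0.33267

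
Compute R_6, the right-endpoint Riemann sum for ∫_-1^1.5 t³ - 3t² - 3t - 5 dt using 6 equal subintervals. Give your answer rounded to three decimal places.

-19.329

Δt = (1.5 − (-1))/6 = 5/12.
Right endpoints: -7/12, -1/6, 0.25, 2/3, 13/12, 1.5.
f(-7/12) = -7723/1728, f(-1/6) = -991/216, f(0.25) = -5.921875, f(2/3) = -217/27, f(13/12) = -18143/1728, f(1.5) = -12.875.
Sum = Δt · [f(-7/12) + f(-1/6) + f(0.25) + ...].
Sum ≈ -19.329.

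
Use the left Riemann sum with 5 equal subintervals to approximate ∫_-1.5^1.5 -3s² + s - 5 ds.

-23.19

Δs = (1.5 − (-1.5))/5 = 0.6.
Left endpoints: -1.5, -0.9, -0.3, 0.3, 0.9.
f(-1.5) = -13.25, f(-0.9) = -8.33, f(-0.3) = -5.57, f(0.3) = -4.97, f(0.9) = -6.53.
Sum = Δs · [f(-1.5) + f(-0.9) + f(-0.3) + f(0.3) + f(0.9)].
Sum = -23.19.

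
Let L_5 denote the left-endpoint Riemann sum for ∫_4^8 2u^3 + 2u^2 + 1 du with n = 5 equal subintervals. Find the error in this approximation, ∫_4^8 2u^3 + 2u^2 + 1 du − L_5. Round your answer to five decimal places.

Exact integral: ∫_4^8 f(u) du ≈ 2222.6666667.
L_5 = 1842.08.
Error ≈ 2222.6666667 − 1842.08 ≈ 380.58667.

380.58667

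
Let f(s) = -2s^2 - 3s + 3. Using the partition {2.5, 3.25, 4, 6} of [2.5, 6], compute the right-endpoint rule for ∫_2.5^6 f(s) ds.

Subinterval widths: 0.75, 0.75, 2.
Right endpoints: 3.25, 4, 6.
f(3.25) = -27.875, f(4) = -41, f(6) = -87.
Sum = Σ Δs_i · f(s_i).
Sum = -225.65625.

-225.65625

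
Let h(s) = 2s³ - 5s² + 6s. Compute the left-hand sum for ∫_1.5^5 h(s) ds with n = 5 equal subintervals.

Δs = (5 − 1.5)/5 = 0.7.
Left endpoints: 1.5, 2.2, 2.9, 3.6, 4.3.
h(1.5) = 4.5, h(2.2) = 10.296, h(2.9) = 24.128, h(3.6) = 50.112, h(4.3) = 92.364.
Sum = Δs · [h(1.5) + h(2.2) + h(2.9) + h(3.6) + h(4.3)].
Sum = 126.98.

126.98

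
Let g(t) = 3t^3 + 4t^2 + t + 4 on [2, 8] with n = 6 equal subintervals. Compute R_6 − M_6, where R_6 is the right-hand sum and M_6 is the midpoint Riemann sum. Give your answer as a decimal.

952.5

R_6 = 4714.
M_6 = 3761.5.
R_6 − M_6 = 952.5.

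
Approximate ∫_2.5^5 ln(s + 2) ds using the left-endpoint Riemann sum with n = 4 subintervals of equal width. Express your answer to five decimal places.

4.21237

Δs = (5 − 2.5)/4 = 0.625.
Left endpoints: 2.5, 3.125, 3.75, 4.375.
f(2.5) ≈ 1.50408, f(3.125) ≈ 1.63413, f(3.75) ≈ 1.74920, f(4.375) ≈ 1.85238.
Sum = Δs · [f(2.5) + f(3.125) + f(3.75) + f(4.375)].
Sum ≈ 4.21237.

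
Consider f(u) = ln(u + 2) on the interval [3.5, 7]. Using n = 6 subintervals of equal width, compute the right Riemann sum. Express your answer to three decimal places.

7.041

Δu = (7 − 3.5)/6 = 7/12.
Right endpoints: 49/12, 14/3, 5.25, 35/6, 77/12, 7.
f(49/12) ≈ 1.806, f(14/3) ≈ 1.897, f(5.25) ≈ 1.981, f(35/6) ≈ 2.058, f(77/12) ≈ 2.130, f(7) ≈ 2.197.
Sum = Δu · [f(49/12) + f(14/3) + f(5.25) + ...].
Sum ≈ 7.041.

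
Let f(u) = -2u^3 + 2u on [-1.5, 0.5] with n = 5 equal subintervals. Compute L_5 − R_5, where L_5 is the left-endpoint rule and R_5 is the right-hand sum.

L_5 = 1.26.
R_5 = 0.06.
L_5 − R_5 = 1.2.

1.2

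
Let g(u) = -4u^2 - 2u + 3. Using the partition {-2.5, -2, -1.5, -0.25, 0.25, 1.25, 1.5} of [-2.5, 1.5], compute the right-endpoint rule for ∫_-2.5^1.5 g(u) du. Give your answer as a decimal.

-8.8125

Subinterval widths: 0.5, 0.5, 1.25, 0.5, 1, 0.25.
Right endpoints: -2, -1.5, -0.25, 0.25, 1.25, 1.5.
g(-2) = -9, g(-1.5) = -3, g(-0.25) = 3.25, g(0.25) = 2.25, g(1.25) = -5.75, g(1.5) = -9.
Sum = Σ Δu_i · g(u_i).
Sum = -8.8125.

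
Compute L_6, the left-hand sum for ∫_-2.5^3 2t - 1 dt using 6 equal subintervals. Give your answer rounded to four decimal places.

Δt = (3 − (-2.5))/6 = 11/12.
Left endpoints: -2.5, -19/12, -2/3, 0.25, 7/6, 25/12.
f(-2.5) = -6, f(-19/12) = -25/6, f(-2/3) = -7/3, f(0.25) = -0.5, f(7/6) = 4/3, f(25/12) = 19/6.
Sum = Δt · [f(-2.5) + f(-19/12) + f(-2/3) + ...].
Sum ≈ -7.7917.

-7.7917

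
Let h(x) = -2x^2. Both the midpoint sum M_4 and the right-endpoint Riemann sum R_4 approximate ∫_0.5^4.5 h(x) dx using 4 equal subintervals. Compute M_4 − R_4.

22

M_4 = -60.
R_4 = -82.
M_4 − R_4 = 22.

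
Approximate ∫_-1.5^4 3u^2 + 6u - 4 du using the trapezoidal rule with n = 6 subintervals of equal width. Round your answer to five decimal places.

88.93576

Δu = (4 − (-1.5))/6 = 11/12.
f(-1.5) = -6.25, f(-7/12) = -311/48, f(1/3) = -5/3, f(1.25) = 8.1875, f(13/6) = 277/12, f(37/12) = 2065/48, f(4) = 68.
T_6 = (Δu/2)·[f(u_0) + 2f(u_1) + ... + 2f(u_{5}) + f(u_6)].
Sum ≈ 88.93576.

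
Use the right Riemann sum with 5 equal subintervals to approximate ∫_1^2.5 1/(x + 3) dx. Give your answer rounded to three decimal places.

0.308

Δx = (2.5 − 1)/5 = 0.3.
Right endpoints: 1.3, 1.6, 1.9, 2.2, 2.5.
f(1.3) = 10/43, f(1.6) = 5/23, f(1.9) = 10/49, f(2.2) = 5/26, f(2.5) = 2/11.
Sum = Δx · [f(1.3) + f(1.6) + f(1.9) + f(2.2) + f(2.5)].
Sum ≈ 0.308.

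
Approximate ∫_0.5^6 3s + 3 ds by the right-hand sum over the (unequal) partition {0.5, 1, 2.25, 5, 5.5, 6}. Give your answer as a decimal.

84.9375

Subinterval widths: 0.5, 1.25, 2.75, 0.5, 0.5.
Right endpoints: 1, 2.25, 5, 5.5, 6.
f(1) = 6, f(2.25) = 9.75, f(5) = 18, f(5.5) = 19.5, f(6) = 21.
Sum = Σ Δs_i · f(s_i).
Sum = 84.9375.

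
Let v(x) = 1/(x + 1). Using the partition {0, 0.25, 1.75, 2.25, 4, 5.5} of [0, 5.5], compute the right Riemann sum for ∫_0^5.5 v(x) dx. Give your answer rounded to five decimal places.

1.48007

Subinterval widths: 0.25, 1.5, 0.5, 1.75, 1.5.
Right endpoints: 0.25, 1.75, 2.25, 4, 5.5.
v(0.25) = 0.8, v(1.75) = 4/11, v(2.25) = 4/13, v(4) = 0.2, v(5.5) = 2/13.
Sum = Σ Δx_i · v(x_i).
Sum ≈ 1.48007.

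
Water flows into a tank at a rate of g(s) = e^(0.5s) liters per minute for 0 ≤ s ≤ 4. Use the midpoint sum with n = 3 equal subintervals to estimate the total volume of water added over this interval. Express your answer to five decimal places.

12.54451

Δs = (4 − 0)/3 = 4/3.
Midpoints: 2/3, 2, 10/3.
g(2/3) ≈ 1.39561, g(2) ≈ 2.71828, g(10/3) ≈ 5.29449.
Sum = Δs · [g(2/3) + g(2) + g(10/3)].
Sum ≈ 12.54451.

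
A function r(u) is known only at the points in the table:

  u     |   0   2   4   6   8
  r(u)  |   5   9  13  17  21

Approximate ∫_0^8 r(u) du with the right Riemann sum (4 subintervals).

120

Δu = 2.
Sum = 2·[9 + 13 + 17 + 21] = 120.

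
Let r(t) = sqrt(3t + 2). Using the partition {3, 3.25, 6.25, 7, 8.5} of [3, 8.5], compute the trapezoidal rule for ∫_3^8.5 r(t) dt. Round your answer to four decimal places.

Subinterval widths: 0.25, 3, 0.75, 1.5.
r(3) ≈ 3.3166, r(3.25) ≈ 3.4278, r(6.25) ≈ 4.5552, r(7) ≈ 4.7958, r(8.5) ≈ 5.2440.
On each subinterval the trapezoid contributes (Δt_i/2)·[r(t_{i-1}) + r(t_i)].
Sum ≈ 23.8542.

23.8542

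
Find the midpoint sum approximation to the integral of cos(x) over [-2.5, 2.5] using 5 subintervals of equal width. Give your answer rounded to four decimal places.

Δx = (2.5 − (-2.5))/5 = 1.
Midpoints: -2, -1, 0, 1, 2.
f(-2) ≈ -0.4161, f(-1) ≈ 0.5403, f(0) ≈ 1.0000, f(1) ≈ 0.5403, f(2) ≈ -0.4161.
Sum = Δx · [f(-2) + f(-1) + f(0) + f(1) + f(2)].
Sum ≈ 1.2483.

1.2483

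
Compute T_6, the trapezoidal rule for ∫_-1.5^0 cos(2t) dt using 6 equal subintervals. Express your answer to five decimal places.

0.06908

Δt = (0 − (-1.5))/6 = 0.25.
f(-1.5) ≈ -0.98999, f(-1.25) ≈ -0.80114, f(-1) ≈ -0.41615, f(-0.75) ≈ 0.07074, f(-0.5) ≈ 0.54030, f(-0.25) ≈ 0.87758, f(0) ≈ 1.00000.
T_6 = (Δt/2)·[f(t_0) + 2f(t_1) + ... + 2f(t_{5}) + f(t_6)].
Sum ≈ 0.06908.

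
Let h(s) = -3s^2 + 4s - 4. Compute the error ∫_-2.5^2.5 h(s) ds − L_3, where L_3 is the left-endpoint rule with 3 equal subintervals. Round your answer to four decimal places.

23.6111

Exact integral: ∫_-2.5^2.5 h(s) ds = -51.25.
L_3 ≈ -74.861111.
Error ≈ -51.25 − (-74.861111) ≈ 23.6111.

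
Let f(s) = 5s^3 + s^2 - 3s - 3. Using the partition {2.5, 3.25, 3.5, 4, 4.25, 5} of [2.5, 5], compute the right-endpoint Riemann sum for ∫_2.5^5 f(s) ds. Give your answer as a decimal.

911.40625

Subinterval widths: 0.75, 0.25, 0.5, 0.25, 0.75.
Right endpoints: 3.25, 3.5, 4, 4.25, 5.
f(3.25) = 169.453125, f(3.5) = 213.125, f(4) = 321, f(4.25) = 386.140625, f(5) = 632.
Sum = Σ Δs_i · f(s_i).
Sum = 911.40625.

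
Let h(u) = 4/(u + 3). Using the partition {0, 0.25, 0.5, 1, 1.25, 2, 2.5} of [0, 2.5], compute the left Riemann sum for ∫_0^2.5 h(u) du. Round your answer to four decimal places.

Subinterval widths: 0.25, 0.25, 0.5, 0.25, 0.75, 0.5.
Left endpoints: 0, 0.25, 0.5, 1, 1.25, 2.
h(0) = 4/3, h(0.25) = 16/13, h(0.5) = 8/7, h(1) = 1, h(1.25) = 16/17, h(2) = 0.8.
Sum = Σ Δu_i · h(u_i).
Sum ≈ 2.5683.

2.5683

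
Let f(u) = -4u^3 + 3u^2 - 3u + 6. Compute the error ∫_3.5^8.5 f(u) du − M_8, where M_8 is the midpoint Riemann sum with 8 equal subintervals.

Exact integral: ∫_3.5^8.5 f(u) du = -4558.75.
M_8 = -4547.51953125.
Error = -4558.75 − (-4547.51953125) = -11.23046875.

-11.23046875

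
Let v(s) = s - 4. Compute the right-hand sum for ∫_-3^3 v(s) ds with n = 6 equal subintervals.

-21

Δs = (3 − (-3))/6 = 1.
Right endpoints: -2, -1, 0, 1, 2, 3.
v(-2) = -6, v(-1) = -5, v(0) = -4, v(1) = -3, v(2) = -2, v(3) = -1.
Sum = Δs · [v(-2) + v(-1) + v(0) + ...].
Sum = -21.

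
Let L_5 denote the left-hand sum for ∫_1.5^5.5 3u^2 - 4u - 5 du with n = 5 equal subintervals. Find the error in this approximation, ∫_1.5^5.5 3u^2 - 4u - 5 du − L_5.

25.92

Exact integral: ∫_1.5^5.5 f(u) du = 87.
L_5 = 61.08.
Error = 87 − 61.08 = 25.92.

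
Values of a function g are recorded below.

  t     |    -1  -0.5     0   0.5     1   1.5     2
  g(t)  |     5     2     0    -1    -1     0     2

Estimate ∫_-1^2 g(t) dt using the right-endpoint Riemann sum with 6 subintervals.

1

Δt = 0.5.
Sum = 0.5·[2 + 0 + (-1) + (-1) + 0 + 2] = 1.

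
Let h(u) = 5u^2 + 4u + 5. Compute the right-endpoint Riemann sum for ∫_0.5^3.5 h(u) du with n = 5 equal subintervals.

132.75

Δu = (3.5 − 0.5)/5 = 0.6.
Right endpoints: 1.1, 1.7, 2.3, 2.9, 3.5.
h(1.1) = 15.45, h(1.7) = 26.25, h(2.3) = 40.65, h(2.9) = 58.65, h(3.5) = 80.25.
Sum = Δu · [h(1.1) + h(1.7) + h(2.3) + h(2.9) + h(3.5)].
Sum = 132.75.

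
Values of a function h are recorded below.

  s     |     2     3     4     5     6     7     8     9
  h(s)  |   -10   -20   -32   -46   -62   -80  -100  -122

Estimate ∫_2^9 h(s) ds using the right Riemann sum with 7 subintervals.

Δs = 1.
Sum = 1·[(-20) + (-32) + (-46) + (-62) + (-80) + (-100) + (-122)] = -462.

-462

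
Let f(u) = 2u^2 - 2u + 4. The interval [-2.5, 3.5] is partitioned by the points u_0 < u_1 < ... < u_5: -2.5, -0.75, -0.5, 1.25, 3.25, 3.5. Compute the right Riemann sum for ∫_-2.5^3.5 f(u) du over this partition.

63.6875

Subinterval widths: 1.75, 0.25, 1.75, 2, 0.25.
Right endpoints: -0.75, -0.5, 1.25, 3.25, 3.5.
f(-0.75) = 6.625, f(-0.5) = 5.5, f(1.25) = 4.625, f(3.25) = 18.625, f(3.5) = 21.5.
Sum = Σ Δu_i · f(u_i).
Sum = 63.6875.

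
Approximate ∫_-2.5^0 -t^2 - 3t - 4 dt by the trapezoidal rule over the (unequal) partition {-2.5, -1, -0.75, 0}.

-6.46875

Subinterval widths: 1.5, 0.25, 0.75.
f(-2.5) = -2.75, f(-1) = -2, f(-0.75) = -2.3125, f(0) = -4.
On each subinterval the trapezoid contributes (Δt_i/2)·[f(t_{i-1}) + f(t_i)].
Sum = -6.46875.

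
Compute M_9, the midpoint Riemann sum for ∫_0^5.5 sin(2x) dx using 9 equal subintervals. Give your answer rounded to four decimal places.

Δx = (5.5 − 0)/9 = 11/18.
Midpoints: 11/36, 11/12, 55/36, 77/36, 2.75, 121/36, 143/36, 55/12, 187/36.
f(11/36) ≈ 0.5738, f(11/12) ≈ 0.9657, f(55/36) ≈ 0.0859, f(77/36) ≈ -0.9070, f(2.75) ≈ -0.7055, f(121/36) ≈ 0.4251, f(143/36) ≈ 0.9959, f(55/12) ≈ 0.2553, f(187/36) ≈ -0.8215.
Sum = Δx · [f(11/36) + f(11/12) + f(55/36) + ...].
Sum ≈ 0.5302.

0.5302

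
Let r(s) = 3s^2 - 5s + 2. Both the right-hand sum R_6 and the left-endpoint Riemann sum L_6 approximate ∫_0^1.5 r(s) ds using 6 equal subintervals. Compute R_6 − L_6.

-0.1875

R_6 = 0.703125.
L_6 = 0.890625.
R_6 − L_6 = -0.1875.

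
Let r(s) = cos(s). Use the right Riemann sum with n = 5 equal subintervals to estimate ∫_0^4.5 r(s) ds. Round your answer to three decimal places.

Δs = (4.5 − 0)/5 = 0.9.
Right endpoints: 0.9, 1.8, 2.7, 3.6, 4.5.
r(0.9) ≈ 0.622, r(1.8) ≈ -0.227, r(2.7) ≈ -0.904, r(3.6) ≈ -0.897, r(4.5) ≈ -0.211.
Sum = Δs · [r(0.9) + r(1.8) + r(2.7) + r(3.6) + r(4.5)].
Sum ≈ -1.455.

-1.455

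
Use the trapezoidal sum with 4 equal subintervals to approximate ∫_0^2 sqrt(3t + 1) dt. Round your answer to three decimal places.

3.875

Δt = (2 − 0)/4 = 0.5.
f(0) ≈ 1.000, f(0.5) ≈ 1.581, f(1) ≈ 2.000, f(1.5) ≈ 2.345, f(2) ≈ 2.646.
T_4 = (Δt/2)·[f(t_0) + 2f(t_1) + 2f(t_2) + 2f(t_3) + f(t_4)].
Sum ≈ 3.875.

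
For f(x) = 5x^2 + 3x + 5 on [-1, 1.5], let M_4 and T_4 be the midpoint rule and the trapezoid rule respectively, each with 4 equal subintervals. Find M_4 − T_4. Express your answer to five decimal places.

M_4 ≈ 21.2597656.
T_4 = 22.48046875.
M_4 − T_4 ≈ -1.22070.

-1.22070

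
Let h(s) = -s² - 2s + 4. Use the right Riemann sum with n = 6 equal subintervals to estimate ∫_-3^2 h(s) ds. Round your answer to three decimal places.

Δs = (2 − (-3))/6 = 5/6.
Right endpoints: -13/6, -4/3, -0.5, 1/3, 7/6, 2.
h(-13/6) = 131/36, h(-4/3) = 44/9, h(-0.5) = 4.75, h(1/3) = 29/9, h(7/6) = 11/36, h(2) = -4.
Sum = Δs · [h(-13/6) + h(-4/3) + h(-0.5) + ...].
Sum ≈ 10.671.

10.671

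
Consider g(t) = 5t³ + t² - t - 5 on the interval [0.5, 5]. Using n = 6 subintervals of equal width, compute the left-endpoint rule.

564.01171875

Δt = (5 − 0.5)/6 = 0.75.
Left endpoints: 0.5, 1.25, 2, 2.75, 3.5, 4.25.
g(0.5) = -4.625, g(1.25) = 5.078125, g(2) = 37, g(2.75) = 103.796875, g(3.5) = 218.125, g(4.25) = 392.640625.
Sum = Δt · [g(0.5) + g(1.25) + g(2) + ...].
Sum = 564.01171875.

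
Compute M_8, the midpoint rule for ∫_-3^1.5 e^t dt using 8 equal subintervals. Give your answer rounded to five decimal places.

4.37401

Δt = (1.5 − (-3))/8 = 0.5625.
Midpoints: -2.71875, -2.15625, -1.59375, -1.03125, -0.46875, 0.09375, 0.65625, 1.21875.
f(-2.71875) ≈ 0.06596, f(-2.15625) ≈ 0.11576, f(-1.59375) ≈ 0.20316, f(-1.03125) ≈ 0.35656, f(-0.46875) ≈ 0.62578, f(0.09375) ≈ 1.09829, f(0.65625) ≈ 1.92755, f(1.21875) ≈ 3.38296.
Sum = Δt · [f(-2.71875) + f(-2.15625) + f(-1.59375) + ...].
Sum ≈ 4.37401.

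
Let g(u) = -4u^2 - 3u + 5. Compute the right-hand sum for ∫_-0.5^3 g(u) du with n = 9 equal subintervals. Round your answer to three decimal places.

-40.992

Δu = (3 − (-0.5))/9 = 7/18.
Right endpoints: -1/9, 5/18, 2/3, 19/18, 13/9, 11/6, 20/9, 47/18, 3.
g(-1/9) = 428/81, g(5/18) = 625/162, g(2/3) = 11/9, g(19/18) = -425/162, g(13/9) = -622/81, g(11/6) = -251/18, g(20/9) = -1735/81, g(47/18) = -4877/162, g(3) = -40.
Sum = Δu · [g(-1/9) + g(5/18) + g(2/3) + ...].
Sum ≈ -40.992.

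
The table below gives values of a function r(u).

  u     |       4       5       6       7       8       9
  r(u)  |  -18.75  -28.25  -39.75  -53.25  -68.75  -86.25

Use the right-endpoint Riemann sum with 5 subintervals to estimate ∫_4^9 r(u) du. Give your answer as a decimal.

Δu = 1.
Sum = 1·[(-28.25) + (-39.75) + (-53.25) + (-68.75) + (-86.25)] = -276.25.

-276.25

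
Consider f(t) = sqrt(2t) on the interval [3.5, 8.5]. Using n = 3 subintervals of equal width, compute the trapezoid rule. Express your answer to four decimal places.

17.1597

Δt = (8.5 − 3.5)/3 = 5/3.
f(3.5) ≈ 2.6458, f(31/6) ≈ 3.2146, f(41/6) ≈ 3.6968, f(8.5) ≈ 4.1231.
T_3 = (Δt/2)·[f(t_0) + 2f(t_1) + 2f(t_2) + f(t_3)].
Sum ≈ 17.1597.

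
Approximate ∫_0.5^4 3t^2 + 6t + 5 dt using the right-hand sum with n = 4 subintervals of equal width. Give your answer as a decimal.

159.82421875

Δt = (4 − 0.5)/4 = 0.875.
Right endpoints: 1.375, 2.25, 3.125, 4.
f(1.375) = 18.921875, f(2.25) = 33.6875, f(3.125) = 53.046875, f(4) = 77.
Sum = Δt · [f(1.375) + f(2.25) + f(3.125) + f(4)].
Sum = 159.82421875.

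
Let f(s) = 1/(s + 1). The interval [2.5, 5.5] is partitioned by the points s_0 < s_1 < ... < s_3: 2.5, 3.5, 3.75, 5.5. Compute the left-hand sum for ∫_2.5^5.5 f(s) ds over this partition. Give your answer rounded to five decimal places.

0.70969

Subinterval widths: 1, 0.25, 1.75.
Left endpoints: 2.5, 3.5, 3.75.
f(2.5) = 2/7, f(3.5) = 2/9, f(3.75) = 4/19.
Sum = Σ Δs_i · f(s_i).
Sum ≈ 0.70969.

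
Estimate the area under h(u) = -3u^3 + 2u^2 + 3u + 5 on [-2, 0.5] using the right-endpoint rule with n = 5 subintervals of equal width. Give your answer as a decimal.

Δu = (0.5 − (-2))/5 = 0.5.
Right endpoints: -1.5, -1, -0.5, 0, 0.5.
h(-1.5) = 15.125, h(-1) = 7, h(-0.5) = 4.375, h(0) = 5, h(0.5) = 6.625.
Sum = Δu · [h(-1.5) + h(-1) + h(-0.5) + h(0) + h(0.5)].
Sum = 19.0625.

19.0625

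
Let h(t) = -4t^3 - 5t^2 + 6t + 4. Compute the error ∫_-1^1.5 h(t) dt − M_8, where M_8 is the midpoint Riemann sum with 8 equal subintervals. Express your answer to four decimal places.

Exact integral: ∫_-1^1.5 h(t) dt ≈ 2.395833.
M_8 = 2.55859375.
Error ≈ 2.395833 − 2.55859375 ≈ -0.1628.

-0.1628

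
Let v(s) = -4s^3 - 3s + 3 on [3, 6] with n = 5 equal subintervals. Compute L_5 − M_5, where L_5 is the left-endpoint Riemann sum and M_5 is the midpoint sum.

L_5 = -1026.72.
M_5 = -1241.64.
L_5 − M_5 = 214.92.

214.92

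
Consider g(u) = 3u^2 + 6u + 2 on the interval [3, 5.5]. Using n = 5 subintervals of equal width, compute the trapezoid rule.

208.4375

Δu = (5.5 − 3)/5 = 0.5.
g(3) = 47, g(3.5) = 59.75, g(4) = 74, g(4.5) = 89.75, g(5) = 107, g(5.5) = 125.75.
T_5 = (Δu/2)·[g(u_0) + 2g(u_1) + ... + 2g(u_{4}) + g(u_5)].
Sum = 208.4375.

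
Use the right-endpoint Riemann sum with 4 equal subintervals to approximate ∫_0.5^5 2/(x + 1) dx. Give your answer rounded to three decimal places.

Δx = (5 − 0.5)/4 = 1.125.
Right endpoints: 1.625, 2.75, 3.875, 5.
f(1.625) = 16/21, f(2.75) = 8/15, f(3.875) = 16/39, f(5) = 1/3.
Sum = Δx · [f(1.625) + f(2.75) + f(3.875) + f(5)].
Sum ≈ 2.294.

2.294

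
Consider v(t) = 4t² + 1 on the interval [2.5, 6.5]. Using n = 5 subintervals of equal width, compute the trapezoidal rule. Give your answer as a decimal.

351.04

Δt = (6.5 − 2.5)/5 = 0.8.
v(2.5) = 26, v(3.3) = 44.56, v(4.1) = 68.24, v(4.9) = 97.04, v(5.7) = 130.96, v(6.5) = 170.
T_5 = (Δt/2)·[v(t_0) + 2v(t_1) + ... + 2v(t_{4}) + v(t_5)].
Sum = 351.04.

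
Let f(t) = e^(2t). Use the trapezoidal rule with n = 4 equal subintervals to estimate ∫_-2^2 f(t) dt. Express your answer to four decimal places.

Δt = (2 − (-2))/4 = 1.
f(-2) ≈ 0.0183, f(-1) ≈ 0.1353, f(0) ≈ 1.0000, f(1) ≈ 7.3891, f(2) ≈ 54.5982.
T_4 = (Δt/2)·[f(t_0) + 2f(t_1) + 2f(t_2) + 2f(t_3) + f(t_4)].
Sum ≈ 35.8326.

35.8326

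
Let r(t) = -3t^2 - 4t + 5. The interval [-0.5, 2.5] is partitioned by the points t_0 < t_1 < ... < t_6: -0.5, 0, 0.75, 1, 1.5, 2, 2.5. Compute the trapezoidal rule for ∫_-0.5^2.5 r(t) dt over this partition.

-13.21875

Subinterval widths: 0.5, 0.75, 0.25, 0.5, 0.5, 0.5.
r(-0.5) = 6.25, r(0) = 5, r(0.75) = 0.3125, r(1) = -2, r(1.5) = -7.75, r(2) = -15, r(2.5) = -23.75.
On each subinterval the trapezoid contributes (Δt_i/2)·[r(t_{i-1}) + r(t_i)].
Sum = -13.21875.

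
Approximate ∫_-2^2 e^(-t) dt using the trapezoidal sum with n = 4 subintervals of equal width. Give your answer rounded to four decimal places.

Δt = (2 − (-2))/4 = 1.
f(-2) ≈ 7.3891, f(-1) ≈ 2.7183, f(0) ≈ 1.0000, f(1) ≈ 0.3679, f(2) ≈ 0.1353.
T_4 = (Δt/2)·[f(t_0) + 2f(t_1) + 2f(t_2) + 2f(t_3) + f(t_4)].
Sum ≈ 7.8484.

7.8484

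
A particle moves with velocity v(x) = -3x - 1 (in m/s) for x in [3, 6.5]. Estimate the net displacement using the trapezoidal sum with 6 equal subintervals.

Δx = (6.5 − 3)/6 = 7/12.
v(3) = -10, v(43/12) = -11.75, v(25/6) = -13.5, v(4.75) = -15.25, v(16/3) = -17, v(71/12) = -18.75, v(6.5) = -20.5.
T_6 = (Δx/2)·[v(x_0) + 2v(x_1) + ... + 2v(x_{5}) + v(x_6)].
Sum = -53.375.

-53.375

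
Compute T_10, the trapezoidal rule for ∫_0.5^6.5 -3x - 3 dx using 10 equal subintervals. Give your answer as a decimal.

-81

Δx = (6.5 − 0.5)/10 = 0.6.
f(0.5) = -4.5, f(1.1) = -6.3, f(1.7) = -8.1, f(2.3) = -9.9, f(2.9) = -11.7, f(3.5) = -13.5, f(4.1) = -15.3, f(4.7) = -17.1, f(5.3) = -18.9, f(5.9) = -20.7, f(6.5) = -22.5.
T_10 = (Δx/2)·[f(x_0) + 2f(x_1) + ... + 2f(x_{9}) + f(x_10)].
Sum = -81.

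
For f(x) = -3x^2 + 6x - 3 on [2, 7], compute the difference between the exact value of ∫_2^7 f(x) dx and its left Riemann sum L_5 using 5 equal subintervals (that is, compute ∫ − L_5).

Exact integral: ∫_2^7 f(x) dx = -215.
L_5 = -165.
Error = -215 − (-165) = -50.

-50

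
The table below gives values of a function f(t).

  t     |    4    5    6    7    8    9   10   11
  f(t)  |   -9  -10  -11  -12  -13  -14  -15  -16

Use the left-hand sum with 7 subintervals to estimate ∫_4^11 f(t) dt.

-84

Δt = 1.
Sum = 1·[(-9) + (-10) + (-11) + (-12) + (-13) + (-14) + (-15)] = -84.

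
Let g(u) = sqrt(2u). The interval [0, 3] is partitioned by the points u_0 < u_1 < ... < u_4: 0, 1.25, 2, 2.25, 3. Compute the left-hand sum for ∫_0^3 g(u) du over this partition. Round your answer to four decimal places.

3.2768

Subinterval widths: 1.25, 0.75, 0.25, 0.75.
Left endpoints: 0, 1.25, 2, 2.25.
g(0) ≈ 0.0000, g(1.25) ≈ 1.5811, g(2) ≈ 2.0000, g(2.25) ≈ 2.1213.
Sum = Σ Δu_i · g(u_i).
Sum ≈ 3.2768.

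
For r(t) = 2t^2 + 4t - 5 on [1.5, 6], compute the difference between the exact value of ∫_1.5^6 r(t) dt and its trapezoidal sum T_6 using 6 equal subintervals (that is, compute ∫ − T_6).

-0.84375

Exact integral: ∫_1.5^6 r(t) dt = 186.75.
T_6 = 187.59375.
Error = 186.75 − 187.59375 = -0.84375.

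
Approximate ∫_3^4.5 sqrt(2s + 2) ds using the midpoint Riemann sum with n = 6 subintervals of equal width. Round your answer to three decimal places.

4.619

Δs = (4.5 − 3)/6 = 0.25.
Midpoints: 3.125, 3.375, 3.625, 3.875, 4.125, 4.375.
f(3.125) ≈ 2.872, f(3.375) ≈ 2.958, f(3.625) ≈ 3.041, f(3.875) ≈ 3.122, f(4.125) ≈ 3.202, f(4.375) ≈ 3.279.
Sum = Δs · [f(3.125) + f(3.375) + f(3.625) + ...].
Sum ≈ 4.619.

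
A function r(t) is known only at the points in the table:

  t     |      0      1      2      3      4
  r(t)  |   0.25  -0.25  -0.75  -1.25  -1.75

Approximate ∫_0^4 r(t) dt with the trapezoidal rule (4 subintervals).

-3

Δt = 1.
T_4 = (1/2)·[0.25 + 2·(-0.25) + 2·(-0.75) + 2·(-1.25) + (-1.75)] = -3.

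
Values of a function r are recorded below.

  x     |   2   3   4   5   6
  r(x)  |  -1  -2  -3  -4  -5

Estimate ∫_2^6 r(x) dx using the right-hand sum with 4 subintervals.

Δx = 1.
Sum = 1·[(-2) + (-3) + (-4) + (-5)] = -14.

-14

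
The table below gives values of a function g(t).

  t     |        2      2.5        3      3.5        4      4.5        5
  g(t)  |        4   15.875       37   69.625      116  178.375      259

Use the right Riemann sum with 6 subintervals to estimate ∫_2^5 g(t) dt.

Δt = 0.5.
Sum = 0.5·[15.875 + 37 + 69.625 + 116 + 178.375 + 259] = 337.9375.

337.9375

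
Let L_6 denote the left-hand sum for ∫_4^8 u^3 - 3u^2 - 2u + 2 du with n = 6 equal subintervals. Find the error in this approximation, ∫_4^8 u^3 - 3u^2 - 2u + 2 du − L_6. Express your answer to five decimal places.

94.22222

Exact integral: ∫_4^8 f(u) du = 472.
L_6 ≈ 377.7777778.
Error ≈ 472 − 377.7777778 ≈ 94.22222.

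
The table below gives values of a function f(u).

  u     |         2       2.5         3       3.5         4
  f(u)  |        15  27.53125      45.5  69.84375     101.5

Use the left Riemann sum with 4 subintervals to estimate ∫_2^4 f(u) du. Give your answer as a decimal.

Δu = 0.5.
Sum = 0.5·[15 + 27.53125 + 45.5 + 69.84375] = 78.9375.

78.9375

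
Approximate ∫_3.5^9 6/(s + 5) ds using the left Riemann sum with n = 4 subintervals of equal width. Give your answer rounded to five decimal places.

Δs = (9 − 3.5)/4 = 1.375.
Left endpoints: 3.5, 4.875, 6.25, 7.625.
f(3.5) = 12/17, f(4.875) = 48/79, f(6.25) = 8/15, f(7.625) = 48/101.
Sum = Δs · [f(3.5) + f(4.875) + f(6.25) + f(7.625)].
Sum ≈ 3.19283.

3.19283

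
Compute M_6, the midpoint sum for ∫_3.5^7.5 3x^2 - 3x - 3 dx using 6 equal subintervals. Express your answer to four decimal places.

Δx = (7.5 − 3.5)/6 = 2/3.
Midpoints: 23/6, 4.5, 31/6, 35/6, 6.5, 43/6.
f(23/6) = 355/12, f(4.5) = 44.25, f(31/6) = 739/12, f(35/6) = 979/12, f(6.5) = 104.25, f(43/6) = 1555/12.
Sum = Δx · [f(23/6) + f(4.5) + f(31/6) + ...].
Sum ≈ 300.5556.

300.5556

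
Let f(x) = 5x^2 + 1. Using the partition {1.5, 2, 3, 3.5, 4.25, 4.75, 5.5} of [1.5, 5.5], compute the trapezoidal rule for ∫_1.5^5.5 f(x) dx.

Subinterval widths: 0.5, 1, 0.5, 0.75, 0.5, 0.75.
f(1.5) = 12.25, f(2) = 21, f(3) = 46, f(3.5) = 62.25, f(4.25) = 91.3125, f(4.75) = 113.8125, f(5.5) = 152.25.
On each subinterval the trapezoid contributes (Δx_i/2)·[f(x_{i-1}) + f(x_i)].
Sum = 277.515625.

277.515625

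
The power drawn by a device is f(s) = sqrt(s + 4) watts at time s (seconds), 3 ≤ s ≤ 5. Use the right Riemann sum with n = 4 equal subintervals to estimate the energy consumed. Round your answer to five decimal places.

5.74126

Δs = (5 − 3)/4 = 0.5.
Right endpoints: 3.5, 4, 4.5, 5.
f(3.5) ≈ 2.73861, f(4) ≈ 2.82843, f(4.5) ≈ 2.91548, f(5) ≈ 3.00000.
Sum = Δs · [f(3.5) + f(4) + f(4.5) + f(5)].
Sum ≈ 5.74126.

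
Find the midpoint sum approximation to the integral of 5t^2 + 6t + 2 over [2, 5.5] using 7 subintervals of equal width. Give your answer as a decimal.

Δt = (5.5 − 2)/7 = 0.5.
Midpoints: 2.25, 2.75, 3.25, 3.75, 4.25, 4.75, 5.25.
f(2.25) = 40.8125, f(2.75) = 56.3125, f(3.25) = 74.3125, f(3.75) = 94.8125, f(4.25) = 117.8125, f(4.75) = 143.3125, f(5.25) = 171.3125.
Sum = Δt · [f(2.25) + f(2.75) + f(3.25) + ...].
Sum = 349.34375.

349.34375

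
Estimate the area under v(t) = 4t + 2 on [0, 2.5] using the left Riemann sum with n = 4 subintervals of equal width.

Δt = (2.5 − 0)/4 = 0.625.
Left endpoints: 0, 0.625, 1.25, 1.875.
v(0) = 2, v(0.625) = 4.5, v(1.25) = 7, v(1.875) = 9.5.
Sum = Δt · [v(0) + v(0.625) + v(1.25) + v(1.875)].
Sum = 14.375.

14.375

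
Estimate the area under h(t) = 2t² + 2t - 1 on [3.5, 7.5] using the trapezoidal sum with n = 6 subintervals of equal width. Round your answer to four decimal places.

Δt = (7.5 − 3.5)/6 = 2/3.
h(3.5) = 30.5, h(25/6) = 757/18, h(29/6) = 997/18, h(5.5) = 70.5, h(37/6) = 1573/18, h(41/6) = 1909/18, h(7.5) = 126.5.
T_6 = (Δt/2)·[h(t_0) + 2h(t_1) + ... + 2h(t_{5}) + h(t_6)].
Sum ≈ 293.2593.

293.2593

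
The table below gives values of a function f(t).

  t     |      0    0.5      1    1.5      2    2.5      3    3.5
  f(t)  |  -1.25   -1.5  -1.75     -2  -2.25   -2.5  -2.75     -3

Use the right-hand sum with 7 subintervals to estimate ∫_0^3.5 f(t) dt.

-7.875

Δt = 0.5.
Sum = 0.5·[(-1.5) + (-1.75) + (-2) + (-2.25) + (-2.5) + (-2.75) + (-3)] = -7.875.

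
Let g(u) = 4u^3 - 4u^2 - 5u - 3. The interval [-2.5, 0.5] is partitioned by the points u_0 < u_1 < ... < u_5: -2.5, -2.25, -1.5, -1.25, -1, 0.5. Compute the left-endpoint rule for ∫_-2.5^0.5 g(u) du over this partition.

-78.875

Subinterval widths: 0.25, 0.75, 0.25, 0.25, 1.5.
Left endpoints: -2.5, -2.25, -1.5, -1.25, -1.
g(-2.5) = -78, g(-2.25) = -57.5625, g(-1.5) = -18, g(-1.25) = -10.8125, g(-1) = -6.
Sum = Σ Δu_i · g(u_i).
Sum = -78.875.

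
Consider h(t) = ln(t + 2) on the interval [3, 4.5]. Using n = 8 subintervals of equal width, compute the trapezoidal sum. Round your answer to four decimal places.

Δt = (4.5 − 3)/8 = 0.1875.
h(3) ≈ 1.6094, h(3.1875) ≈ 1.6463, h(3.375) ≈ 1.6818, h(3.5625) ≈ 1.7160, h(3.75) ≈ 1.7492, h(3.9375) ≈ 1.7813, h(4.125) ≈ 1.8124, h(4.3125) ≈ 1.8425, h(4.5) ≈ 1.8718.
T_8 = (Δt/2)·[h(t_0) + 2h(t_1) + ... + 2h(t_{7}) + h(t_8)].
Sum ≈ 2.6194.

2.6194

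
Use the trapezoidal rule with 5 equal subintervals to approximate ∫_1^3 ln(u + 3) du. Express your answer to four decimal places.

Δu = (3 − 1)/5 = 0.4.
f(1) ≈ 1.3863, f(1.4) ≈ 1.4816, f(1.8) ≈ 1.5686, f(2.2) ≈ 1.6487, f(2.6) ≈ 1.7228, f(3) ≈ 1.7918.
T_5 = (Δu/2)·[f(u_0) + 2f(u_1) + ... + 2f(u_{4}) + f(u_5)].
Sum ≈ 3.2043.

3.2043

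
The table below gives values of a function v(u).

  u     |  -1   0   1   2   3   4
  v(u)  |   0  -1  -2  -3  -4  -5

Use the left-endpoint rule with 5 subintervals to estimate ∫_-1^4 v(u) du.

Δu = 1.
Sum = 1·[0 + (-1) + (-2) + (-3) + (-4)] = -10.

-10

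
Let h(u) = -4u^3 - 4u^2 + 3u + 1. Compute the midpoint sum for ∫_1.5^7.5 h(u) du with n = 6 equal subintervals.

-3601

Δu = (7.5 − 1.5)/6 = 1.
Midpoints: 2, 3, 4, 5, 6, 7.
h(2) = -41, h(3) = -134, h(4) = -307, h(5) = -584, h(6) = -989, h(7) = -1546.
Sum = Δu · [h(2) + h(3) + h(4) + ...].
Sum = -3601.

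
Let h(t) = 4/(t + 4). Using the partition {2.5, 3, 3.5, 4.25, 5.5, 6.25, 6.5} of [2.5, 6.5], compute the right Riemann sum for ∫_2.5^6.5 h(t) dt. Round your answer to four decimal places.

1.8303

Subinterval widths: 0.5, 0.5, 0.75, 1.25, 0.75, 0.25.
Right endpoints: 3, 3.5, 4.25, 5.5, 6.25, 6.5.
h(3) = 4/7, h(3.5) = 8/15, h(4.25) = 16/33, h(5.5) = 8/19, h(6.25) = 16/41, h(6.5) = 8/21.
Sum = Σ Δt_i · h(t_i).
Sum ≈ 1.8303.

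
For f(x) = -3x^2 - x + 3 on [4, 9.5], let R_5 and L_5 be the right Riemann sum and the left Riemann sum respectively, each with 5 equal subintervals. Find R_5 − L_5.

-251.075

R_5 = -942.865.
L_5 = -691.79.
R_5 − L_5 = -251.075.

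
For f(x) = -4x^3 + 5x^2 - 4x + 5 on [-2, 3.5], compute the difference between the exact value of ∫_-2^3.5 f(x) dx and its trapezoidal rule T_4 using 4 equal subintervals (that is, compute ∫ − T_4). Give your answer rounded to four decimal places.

6.9323

Exact integral: ∫_-2^3.5 f(x) dx ≈ -38.270833.
T_4 = -45.203125.
Error ≈ -38.270833 − (-45.203125) ≈ 6.9323.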